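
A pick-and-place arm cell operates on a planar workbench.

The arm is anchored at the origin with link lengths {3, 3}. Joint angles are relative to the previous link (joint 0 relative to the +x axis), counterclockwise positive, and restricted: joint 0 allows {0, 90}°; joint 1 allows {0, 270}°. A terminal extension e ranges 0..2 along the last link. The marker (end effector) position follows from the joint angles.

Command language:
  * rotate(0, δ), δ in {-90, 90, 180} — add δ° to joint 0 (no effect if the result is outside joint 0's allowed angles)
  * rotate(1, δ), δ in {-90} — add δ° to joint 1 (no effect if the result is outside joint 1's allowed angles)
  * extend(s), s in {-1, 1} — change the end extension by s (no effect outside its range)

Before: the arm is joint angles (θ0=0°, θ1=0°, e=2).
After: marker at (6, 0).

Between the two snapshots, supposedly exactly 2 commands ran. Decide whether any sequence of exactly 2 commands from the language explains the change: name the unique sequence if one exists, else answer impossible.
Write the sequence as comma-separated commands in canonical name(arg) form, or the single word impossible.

initial: joint angles (θ0=0°, θ1=0°, e=2)
t=1 extend(-1) ⇒ joint angles (θ0=0°, θ1=0°, e=1)
t=2 extend(-1) ⇒ joint angles (θ0=0°, θ1=0°, e=0)
all 36 alternatives checked — unique.

extend(-1), extend(-1)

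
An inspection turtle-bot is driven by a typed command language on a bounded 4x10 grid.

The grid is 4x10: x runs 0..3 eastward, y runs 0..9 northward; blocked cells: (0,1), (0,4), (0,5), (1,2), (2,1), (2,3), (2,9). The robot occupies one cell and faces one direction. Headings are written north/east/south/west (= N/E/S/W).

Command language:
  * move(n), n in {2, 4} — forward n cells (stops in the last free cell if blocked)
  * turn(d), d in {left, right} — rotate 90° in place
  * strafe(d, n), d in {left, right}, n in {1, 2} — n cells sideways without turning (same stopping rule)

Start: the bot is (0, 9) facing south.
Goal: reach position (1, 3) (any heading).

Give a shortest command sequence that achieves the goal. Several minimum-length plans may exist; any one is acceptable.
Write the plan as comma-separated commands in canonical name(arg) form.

move(4), strafe(left, 1), move(4)

from: (0, 9) facing south
[1] after move(4): (0, 6) facing south
[2] after strafe(left, 1): (1, 6) facing south
[3] after move(4): (1, 3) facing south
nothing shorter than 3 reaches the goal.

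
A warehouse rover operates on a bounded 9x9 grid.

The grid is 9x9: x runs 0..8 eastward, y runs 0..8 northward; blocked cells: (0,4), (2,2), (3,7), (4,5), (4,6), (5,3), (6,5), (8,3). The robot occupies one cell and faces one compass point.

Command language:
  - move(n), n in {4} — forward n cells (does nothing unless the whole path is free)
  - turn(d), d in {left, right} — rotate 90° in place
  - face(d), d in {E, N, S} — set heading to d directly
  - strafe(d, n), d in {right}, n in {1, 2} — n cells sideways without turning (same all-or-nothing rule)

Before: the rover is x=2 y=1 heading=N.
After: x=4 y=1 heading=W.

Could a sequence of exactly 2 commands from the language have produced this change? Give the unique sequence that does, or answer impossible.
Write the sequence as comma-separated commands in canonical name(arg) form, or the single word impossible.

key: cell and facing (now W) both changed — the 2 commands mix motion and turning
initial: x=2 y=1 heading=N
1. strafe(right, 2) → x=4 y=1 heading=N
2. turn(left) → x=4 y=1 heading=W
no rival 2-sequence matches.

strafe(right, 2), turn(left)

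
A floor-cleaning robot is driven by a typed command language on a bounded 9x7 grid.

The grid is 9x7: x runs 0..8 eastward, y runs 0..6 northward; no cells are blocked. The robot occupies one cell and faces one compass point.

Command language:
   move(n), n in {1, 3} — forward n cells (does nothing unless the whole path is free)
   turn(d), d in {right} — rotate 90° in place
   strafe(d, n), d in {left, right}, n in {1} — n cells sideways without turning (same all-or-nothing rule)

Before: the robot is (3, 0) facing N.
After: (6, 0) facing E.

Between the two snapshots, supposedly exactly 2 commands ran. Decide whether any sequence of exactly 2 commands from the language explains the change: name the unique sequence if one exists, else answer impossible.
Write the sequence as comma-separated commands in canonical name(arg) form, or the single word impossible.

key: cell and facing (now E) both changed — the 2 commands mix motion and turning
begin: (3, 0) facing N
step 1 (turn(right)): (3, 0) facing E
step 2 (move(3)): (6, 0) facing E
no rival 2-sequence matches.

turn(right), move(3)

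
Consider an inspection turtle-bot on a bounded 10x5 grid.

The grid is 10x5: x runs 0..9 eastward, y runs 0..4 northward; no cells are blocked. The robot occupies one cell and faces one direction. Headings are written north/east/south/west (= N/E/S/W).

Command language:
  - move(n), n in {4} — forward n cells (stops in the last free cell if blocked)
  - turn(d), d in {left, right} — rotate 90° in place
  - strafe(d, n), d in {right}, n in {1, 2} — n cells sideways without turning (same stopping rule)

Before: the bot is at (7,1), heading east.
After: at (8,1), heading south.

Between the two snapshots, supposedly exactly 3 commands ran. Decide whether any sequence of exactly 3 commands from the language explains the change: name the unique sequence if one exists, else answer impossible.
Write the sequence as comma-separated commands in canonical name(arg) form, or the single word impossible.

move(4), turn(right), strafe(right, 1)

key: running strafe(right, 1) before move(4) would end elsewhere — order is forced
from: at (7,1), heading east
t=1 move(4) ⇒ at (9,1), heading east
t=2 turn(right) ⇒ at (9,1), heading south
t=3 strafe(right, 1) ⇒ at (8,1), heading south
all 125 alternatives checked — unique.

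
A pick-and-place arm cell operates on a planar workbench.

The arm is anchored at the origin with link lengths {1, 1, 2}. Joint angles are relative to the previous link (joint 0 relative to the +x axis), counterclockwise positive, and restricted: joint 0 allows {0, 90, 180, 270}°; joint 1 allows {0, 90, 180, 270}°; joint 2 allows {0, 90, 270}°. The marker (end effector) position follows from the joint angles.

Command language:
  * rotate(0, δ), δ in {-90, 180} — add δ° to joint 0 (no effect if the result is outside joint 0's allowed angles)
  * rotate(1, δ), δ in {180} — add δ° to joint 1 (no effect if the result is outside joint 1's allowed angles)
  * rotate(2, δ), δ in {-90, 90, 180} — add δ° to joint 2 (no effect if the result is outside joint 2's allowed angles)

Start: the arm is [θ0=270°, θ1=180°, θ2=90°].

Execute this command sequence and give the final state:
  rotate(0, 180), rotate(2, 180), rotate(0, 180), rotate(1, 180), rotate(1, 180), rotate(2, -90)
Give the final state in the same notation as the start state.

from: [θ0=270°, θ1=180°, θ2=90°]
[1] after rotate(0, 180): [θ0=90°, θ1=180°, θ2=90°]
[2] after rotate(2, 180): [θ0=90°, θ1=180°, θ2=270°]
[3] after rotate(0, 180): [θ0=270°, θ1=180°, θ2=270°]
[4] after rotate(1, 180): [θ0=270°, θ1=0°, θ2=270°]
[5] after rotate(1, 180): [θ0=270°, θ1=180°, θ2=270°]
[6] after rotate(2, -90): [θ0=270°, θ1=180°, θ2=270°]

[θ0=270°, θ1=180°, θ2=270°]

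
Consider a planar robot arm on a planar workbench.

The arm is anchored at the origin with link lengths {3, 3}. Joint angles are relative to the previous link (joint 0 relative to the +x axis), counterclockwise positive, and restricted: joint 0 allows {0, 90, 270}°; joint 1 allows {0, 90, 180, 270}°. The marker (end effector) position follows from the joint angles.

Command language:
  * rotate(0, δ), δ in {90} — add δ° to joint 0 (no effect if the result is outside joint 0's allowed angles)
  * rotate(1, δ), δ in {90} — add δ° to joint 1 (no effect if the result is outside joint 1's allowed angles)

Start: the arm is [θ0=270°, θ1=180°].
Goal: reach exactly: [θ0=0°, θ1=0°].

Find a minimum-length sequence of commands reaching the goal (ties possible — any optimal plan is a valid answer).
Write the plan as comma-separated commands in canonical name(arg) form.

rotate(0, 90), rotate(1, 90), rotate(1, 90)

from: [θ0=270°, θ1=180°]
t=1 rotate(0, 90) ⇒ [θ0=0°, θ1=180°]
t=2 rotate(1, 90) ⇒ [θ0=0°, θ1=270°]
t=3 rotate(1, 90) ⇒ [θ0=0°, θ1=0°]
no 2-step plan works, so 3 is optimal.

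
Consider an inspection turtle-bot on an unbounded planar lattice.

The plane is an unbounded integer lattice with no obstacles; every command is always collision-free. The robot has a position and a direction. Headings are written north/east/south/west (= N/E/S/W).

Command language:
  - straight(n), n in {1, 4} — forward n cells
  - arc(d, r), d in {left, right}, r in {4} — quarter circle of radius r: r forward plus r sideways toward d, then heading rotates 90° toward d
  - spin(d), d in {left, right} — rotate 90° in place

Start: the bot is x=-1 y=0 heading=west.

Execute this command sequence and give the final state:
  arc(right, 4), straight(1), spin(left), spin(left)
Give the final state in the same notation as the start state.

x=-5 y=5 heading=south

begin: x=-1 y=0 heading=west
[1] after arc(right, 4): x=-5 y=4 heading=north
[2] after straight(1): x=-5 y=5 heading=north
[3] after spin(left): x=-5 y=5 heading=west
[4] after spin(left): x=-5 y=5 heading=south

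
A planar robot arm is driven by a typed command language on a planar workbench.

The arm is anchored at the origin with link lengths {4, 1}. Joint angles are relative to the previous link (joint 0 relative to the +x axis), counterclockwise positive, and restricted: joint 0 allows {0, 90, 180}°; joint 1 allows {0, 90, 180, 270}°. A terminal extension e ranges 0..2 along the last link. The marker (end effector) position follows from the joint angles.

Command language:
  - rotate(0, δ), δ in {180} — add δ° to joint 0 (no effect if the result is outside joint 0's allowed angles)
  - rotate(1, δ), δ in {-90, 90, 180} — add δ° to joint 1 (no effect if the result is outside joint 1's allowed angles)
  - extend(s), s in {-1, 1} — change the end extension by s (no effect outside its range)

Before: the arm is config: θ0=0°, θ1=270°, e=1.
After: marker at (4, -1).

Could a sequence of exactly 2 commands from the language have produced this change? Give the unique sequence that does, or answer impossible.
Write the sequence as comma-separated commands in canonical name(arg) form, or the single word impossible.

extend(-1), extend(-1)

begin: config: θ0=0°, θ1=270°, e=1
t=1 extend(-1) ⇒ config: θ0=0°, θ1=270°, e=0
t=2 extend(-1) ⇒ config: θ0=0°, θ1=270°, e=0
no other 2-command option fits: unique.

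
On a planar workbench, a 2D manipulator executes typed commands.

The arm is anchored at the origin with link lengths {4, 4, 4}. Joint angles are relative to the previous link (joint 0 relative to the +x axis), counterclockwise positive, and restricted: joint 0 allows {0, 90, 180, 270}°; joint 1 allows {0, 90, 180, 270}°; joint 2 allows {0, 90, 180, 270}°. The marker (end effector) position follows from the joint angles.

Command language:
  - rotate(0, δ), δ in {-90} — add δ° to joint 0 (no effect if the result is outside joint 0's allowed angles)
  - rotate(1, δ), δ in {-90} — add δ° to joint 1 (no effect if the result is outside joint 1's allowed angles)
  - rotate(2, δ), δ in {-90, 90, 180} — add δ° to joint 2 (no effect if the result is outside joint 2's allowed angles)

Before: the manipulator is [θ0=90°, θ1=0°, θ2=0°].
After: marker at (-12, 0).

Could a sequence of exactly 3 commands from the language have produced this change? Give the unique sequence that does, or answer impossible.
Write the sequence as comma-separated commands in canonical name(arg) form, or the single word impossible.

rotate(0, -90), rotate(0, -90), rotate(0, -90)

begin: [θ0=90°, θ1=0°, θ2=0°]
1. rotate(0, -90) → [θ0=0°, θ1=0°, θ2=0°]
2. rotate(0, -90) → [θ0=270°, θ1=0°, θ2=0°]
3. rotate(0, -90) → [θ0=180°, θ1=0°, θ2=0°]
no rival 3-sequence matches.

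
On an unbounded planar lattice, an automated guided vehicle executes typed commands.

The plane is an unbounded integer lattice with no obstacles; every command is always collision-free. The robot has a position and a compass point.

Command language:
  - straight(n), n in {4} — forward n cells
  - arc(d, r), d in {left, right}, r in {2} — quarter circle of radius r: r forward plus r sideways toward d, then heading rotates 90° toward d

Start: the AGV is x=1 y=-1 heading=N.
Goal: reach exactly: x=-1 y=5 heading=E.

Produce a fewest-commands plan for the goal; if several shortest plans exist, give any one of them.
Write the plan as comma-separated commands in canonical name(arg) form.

t0: x=1 y=-1 heading=N
1. arc(left, 2) → x=-1 y=1 heading=W
2. arc(right, 2) → x=-3 y=3 heading=N
3. arc(right, 2) → x=-1 y=5 heading=E
nothing shorter than 3 reaches the goal.

arc(left, 2), arc(right, 2), arc(right, 2)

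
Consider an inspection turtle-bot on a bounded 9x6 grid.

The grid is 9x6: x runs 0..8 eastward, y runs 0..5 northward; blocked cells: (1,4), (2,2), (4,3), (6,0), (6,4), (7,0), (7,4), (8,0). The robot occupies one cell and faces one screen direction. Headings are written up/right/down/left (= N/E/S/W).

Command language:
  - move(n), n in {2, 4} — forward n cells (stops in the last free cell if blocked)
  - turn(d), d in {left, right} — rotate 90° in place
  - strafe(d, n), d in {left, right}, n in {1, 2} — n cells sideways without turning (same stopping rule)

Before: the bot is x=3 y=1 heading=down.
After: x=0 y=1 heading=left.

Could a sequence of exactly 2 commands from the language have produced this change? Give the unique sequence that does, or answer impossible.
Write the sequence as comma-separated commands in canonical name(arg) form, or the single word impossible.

key: move(4) runs into the grid edge before its full distance
from: x=3 y=1 heading=down
[1] after turn(right): x=3 y=1 heading=left
[2] after move(4): x=0 y=1 heading=left
all 64 alternatives checked — unique.

turn(right), move(4)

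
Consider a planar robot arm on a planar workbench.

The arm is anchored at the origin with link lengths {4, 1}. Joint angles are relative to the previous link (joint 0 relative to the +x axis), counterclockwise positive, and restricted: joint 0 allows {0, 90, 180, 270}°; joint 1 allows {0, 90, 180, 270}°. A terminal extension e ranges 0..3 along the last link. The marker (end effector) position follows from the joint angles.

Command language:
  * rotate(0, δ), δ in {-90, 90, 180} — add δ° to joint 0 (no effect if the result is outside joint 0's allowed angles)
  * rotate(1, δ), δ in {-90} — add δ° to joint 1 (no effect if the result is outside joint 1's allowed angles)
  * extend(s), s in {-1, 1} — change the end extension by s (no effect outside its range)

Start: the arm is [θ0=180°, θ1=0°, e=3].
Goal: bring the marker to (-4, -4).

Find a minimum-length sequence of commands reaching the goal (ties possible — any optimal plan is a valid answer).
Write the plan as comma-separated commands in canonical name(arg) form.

rotate(1, -90), rotate(0, 90)

initial: [θ0=180°, θ1=0°, e=3]
step 1 (rotate(1, -90)): [θ0=180°, θ1=270°, e=3]
step 2 (rotate(0, 90)): [θ0=270°, θ1=270°, e=3]
minimal: 2 command(s), checked below 2.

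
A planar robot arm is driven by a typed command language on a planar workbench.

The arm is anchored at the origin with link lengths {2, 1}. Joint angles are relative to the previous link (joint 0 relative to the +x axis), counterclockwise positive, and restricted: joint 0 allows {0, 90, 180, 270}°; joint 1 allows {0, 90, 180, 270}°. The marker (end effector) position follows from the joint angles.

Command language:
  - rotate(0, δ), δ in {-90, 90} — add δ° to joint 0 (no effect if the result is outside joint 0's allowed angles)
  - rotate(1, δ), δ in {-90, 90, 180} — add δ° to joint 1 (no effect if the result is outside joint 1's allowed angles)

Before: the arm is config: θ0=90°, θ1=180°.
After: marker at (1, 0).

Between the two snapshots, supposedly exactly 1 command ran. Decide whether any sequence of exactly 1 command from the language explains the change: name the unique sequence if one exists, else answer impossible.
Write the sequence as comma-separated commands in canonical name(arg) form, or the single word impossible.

rotate(0, -90)

t0: config: θ0=90°, θ1=180°
step 1 (rotate(0, -90)): config: θ0=0°, θ1=180°
no rival 1-sequence matches.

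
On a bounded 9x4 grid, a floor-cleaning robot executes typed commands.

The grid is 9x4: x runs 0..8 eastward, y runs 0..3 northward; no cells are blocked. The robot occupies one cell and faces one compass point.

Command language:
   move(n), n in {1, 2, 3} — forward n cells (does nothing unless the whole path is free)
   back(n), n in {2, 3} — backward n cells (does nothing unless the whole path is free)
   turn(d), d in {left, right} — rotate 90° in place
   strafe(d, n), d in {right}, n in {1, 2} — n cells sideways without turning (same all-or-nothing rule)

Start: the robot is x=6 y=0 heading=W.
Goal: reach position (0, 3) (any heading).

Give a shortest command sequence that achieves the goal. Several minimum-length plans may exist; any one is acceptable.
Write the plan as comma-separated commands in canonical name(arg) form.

t0: x=6 y=0 heading=W
[1] after strafe(right, 2): x=6 y=2 heading=W
[2] after strafe(right, 1): x=6 y=3 heading=W
[3] after move(3): x=3 y=3 heading=W
[4] after move(3): x=0 y=3 heading=W
no 3-step plan works, so 4 is optimal.

strafe(right, 2), strafe(right, 1), move(3), move(3)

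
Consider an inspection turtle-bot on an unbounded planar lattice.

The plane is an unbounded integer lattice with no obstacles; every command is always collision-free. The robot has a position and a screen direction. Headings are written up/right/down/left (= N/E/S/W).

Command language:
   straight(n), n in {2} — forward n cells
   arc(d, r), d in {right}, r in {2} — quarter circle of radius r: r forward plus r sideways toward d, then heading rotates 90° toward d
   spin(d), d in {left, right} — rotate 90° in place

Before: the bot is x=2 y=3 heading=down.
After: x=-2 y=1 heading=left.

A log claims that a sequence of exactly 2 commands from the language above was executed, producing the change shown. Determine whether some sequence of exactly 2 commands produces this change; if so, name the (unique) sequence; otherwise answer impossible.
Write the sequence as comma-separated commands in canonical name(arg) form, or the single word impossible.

key: order matters: swapping arc(right, 2) and straight(2) lands elsewhere
initial: x=2 y=3 heading=down
t=1 arc(right, 2) ⇒ x=0 y=1 heading=left
t=2 straight(2) ⇒ x=-2 y=1 heading=left
no other 2-command option fits: unique.

arc(right, 2), straight(2)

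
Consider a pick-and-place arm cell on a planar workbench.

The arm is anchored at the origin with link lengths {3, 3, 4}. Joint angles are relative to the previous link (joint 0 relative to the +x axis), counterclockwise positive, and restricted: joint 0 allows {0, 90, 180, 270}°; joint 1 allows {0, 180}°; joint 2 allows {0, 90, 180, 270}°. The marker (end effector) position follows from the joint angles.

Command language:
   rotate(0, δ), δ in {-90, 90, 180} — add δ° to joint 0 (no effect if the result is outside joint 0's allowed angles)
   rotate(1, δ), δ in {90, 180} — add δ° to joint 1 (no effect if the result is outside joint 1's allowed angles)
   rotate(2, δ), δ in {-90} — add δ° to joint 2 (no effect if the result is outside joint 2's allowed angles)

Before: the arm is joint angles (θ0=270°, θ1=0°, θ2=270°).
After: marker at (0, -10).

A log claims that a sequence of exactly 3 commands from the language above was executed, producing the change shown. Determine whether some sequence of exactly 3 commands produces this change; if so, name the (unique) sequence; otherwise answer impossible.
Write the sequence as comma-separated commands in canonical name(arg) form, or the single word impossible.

initial: joint angles (θ0=270°, θ1=0°, θ2=270°)
step 1 (rotate(2, -90)): joint angles (θ0=270°, θ1=0°, θ2=180°)
step 2 (rotate(2, -90)): joint angles (θ0=270°, θ1=0°, θ2=90°)
step 3 (rotate(2, -90)): joint angles (θ0=270°, θ1=0°, θ2=0°)
uniquely the one of 216 3-step routes that fits.

rotate(2, -90), rotate(2, -90), rotate(2, -90)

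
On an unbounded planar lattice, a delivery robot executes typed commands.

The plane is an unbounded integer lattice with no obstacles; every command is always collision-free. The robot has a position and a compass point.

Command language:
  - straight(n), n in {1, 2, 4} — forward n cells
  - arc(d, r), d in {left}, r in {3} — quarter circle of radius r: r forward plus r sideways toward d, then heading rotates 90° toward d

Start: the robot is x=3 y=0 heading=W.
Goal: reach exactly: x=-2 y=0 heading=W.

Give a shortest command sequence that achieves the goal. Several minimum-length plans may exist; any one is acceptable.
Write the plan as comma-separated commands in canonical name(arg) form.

straight(4), straight(1)

initial: x=3 y=0 heading=W
[1] after straight(4): x=-1 y=0 heading=W
[2] after straight(1): x=-2 y=0 heading=W
minimal: 2 command(s), checked below 2.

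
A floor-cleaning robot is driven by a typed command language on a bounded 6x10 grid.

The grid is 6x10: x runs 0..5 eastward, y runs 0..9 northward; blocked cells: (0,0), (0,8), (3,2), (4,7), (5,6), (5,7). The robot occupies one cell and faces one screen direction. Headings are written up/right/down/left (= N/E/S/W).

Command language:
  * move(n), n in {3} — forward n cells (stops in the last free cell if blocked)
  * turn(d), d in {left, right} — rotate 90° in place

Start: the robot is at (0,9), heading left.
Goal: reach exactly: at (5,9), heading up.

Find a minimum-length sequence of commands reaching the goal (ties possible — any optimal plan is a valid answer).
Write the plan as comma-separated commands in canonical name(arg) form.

turn(left), turn(left), move(3), move(3), turn(left)

from: at (0,9), heading left
step 1 (turn(left)): at (0,9), heading down
step 2 (turn(left)): at (0,9), heading right
step 3 (move(3)): at (3,9), heading right
step 4 (move(3)): at (5,9), heading right
step 5 (turn(left)): at (5,9), heading up
minimal: 5 command(s), checked below 5.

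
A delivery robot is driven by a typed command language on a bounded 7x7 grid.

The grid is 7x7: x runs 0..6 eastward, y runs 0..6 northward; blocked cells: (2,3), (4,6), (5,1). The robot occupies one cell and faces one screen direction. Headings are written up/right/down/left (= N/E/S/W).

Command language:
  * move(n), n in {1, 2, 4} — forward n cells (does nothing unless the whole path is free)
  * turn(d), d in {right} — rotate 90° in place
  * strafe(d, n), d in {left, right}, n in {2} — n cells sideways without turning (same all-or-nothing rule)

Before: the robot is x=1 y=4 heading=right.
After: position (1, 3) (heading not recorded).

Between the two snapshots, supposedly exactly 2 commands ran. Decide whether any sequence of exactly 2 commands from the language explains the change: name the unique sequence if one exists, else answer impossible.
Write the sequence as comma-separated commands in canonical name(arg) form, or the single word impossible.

turn(right), move(1)

key: order matters: swapping turn(right) and move(1) lands elsewhere
from: x=1 y=4 heading=right
t=1 turn(right) ⇒ x=1 y=4 heading=down
t=2 move(1) ⇒ x=1 y=3 heading=down
no rival 2-sequence matches.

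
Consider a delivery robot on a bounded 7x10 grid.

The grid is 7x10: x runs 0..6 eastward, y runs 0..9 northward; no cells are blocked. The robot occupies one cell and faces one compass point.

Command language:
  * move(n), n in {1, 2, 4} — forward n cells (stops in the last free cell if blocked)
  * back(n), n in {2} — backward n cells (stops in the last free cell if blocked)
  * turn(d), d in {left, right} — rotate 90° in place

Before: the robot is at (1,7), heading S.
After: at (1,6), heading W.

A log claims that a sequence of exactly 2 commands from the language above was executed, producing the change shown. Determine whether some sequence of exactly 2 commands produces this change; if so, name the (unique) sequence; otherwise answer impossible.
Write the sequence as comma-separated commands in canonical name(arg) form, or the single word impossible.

move(1), turn(right)

key: running turn(right) before move(1) would end elsewhere — order is forced
from: at (1,7), heading S
[1] after move(1): at (1,6), heading S
[2] after turn(right): at (1,6), heading W
no rival 2-sequence matches.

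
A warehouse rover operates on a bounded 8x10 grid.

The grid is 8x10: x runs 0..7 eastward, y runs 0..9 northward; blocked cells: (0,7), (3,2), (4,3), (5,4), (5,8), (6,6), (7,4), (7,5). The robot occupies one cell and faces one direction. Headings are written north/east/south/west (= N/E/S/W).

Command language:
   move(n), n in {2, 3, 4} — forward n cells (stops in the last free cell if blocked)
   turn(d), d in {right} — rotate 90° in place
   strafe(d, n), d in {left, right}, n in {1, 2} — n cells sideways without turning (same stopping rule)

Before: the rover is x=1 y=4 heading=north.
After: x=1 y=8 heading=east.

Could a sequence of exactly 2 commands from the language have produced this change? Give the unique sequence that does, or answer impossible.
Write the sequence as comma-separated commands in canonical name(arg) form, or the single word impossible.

key: position moved to (1,8) AND the heading swung to E — translation plus rotation needed
from: x=1 y=4 heading=north
[1] after move(4): x=1 y=8 heading=north
[2] after turn(right): x=1 y=8 heading=east
uniquely the one of 64 2-step routes that fits.

move(4), turn(right)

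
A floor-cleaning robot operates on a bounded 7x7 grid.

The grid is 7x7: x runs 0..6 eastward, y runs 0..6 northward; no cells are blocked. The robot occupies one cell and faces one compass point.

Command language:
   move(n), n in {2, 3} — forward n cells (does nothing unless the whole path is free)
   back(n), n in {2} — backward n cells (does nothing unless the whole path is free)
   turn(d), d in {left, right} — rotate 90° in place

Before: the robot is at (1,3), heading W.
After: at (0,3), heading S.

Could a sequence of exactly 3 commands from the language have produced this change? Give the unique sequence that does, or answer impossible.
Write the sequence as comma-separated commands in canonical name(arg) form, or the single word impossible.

key: cell and facing (now S) both changed — the 3 commands mix motion and turning
initial: at (1,3), heading W
t=1 back(2) ⇒ at (3,3), heading W
t=2 move(3) ⇒ at (0,3), heading W
t=3 turn(left) ⇒ at (0,3), heading S
uniquely the one of 125 3-step routes that fits.

back(2), move(3), turn(left)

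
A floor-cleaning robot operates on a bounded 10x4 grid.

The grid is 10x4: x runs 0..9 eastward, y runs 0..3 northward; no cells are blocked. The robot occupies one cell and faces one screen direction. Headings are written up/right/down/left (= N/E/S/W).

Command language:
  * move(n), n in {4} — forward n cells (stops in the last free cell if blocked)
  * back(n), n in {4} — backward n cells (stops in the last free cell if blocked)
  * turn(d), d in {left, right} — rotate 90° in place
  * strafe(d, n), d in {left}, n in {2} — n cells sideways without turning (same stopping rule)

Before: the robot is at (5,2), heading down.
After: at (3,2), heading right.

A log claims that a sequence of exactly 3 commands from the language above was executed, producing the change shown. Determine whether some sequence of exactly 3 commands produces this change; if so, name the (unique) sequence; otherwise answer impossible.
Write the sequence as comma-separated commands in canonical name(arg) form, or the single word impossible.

strafe(left, 2), turn(left), back(4)

key: running back(4) before strafe(left, 2) would end elsewhere — order is forced
begin: at (5,2), heading down
[1] after strafe(left, 2): at (7,2), heading down
[2] after turn(left): at (7,2), heading right
[3] after back(4): at (3,2), heading right
no other 3-command option fits: unique.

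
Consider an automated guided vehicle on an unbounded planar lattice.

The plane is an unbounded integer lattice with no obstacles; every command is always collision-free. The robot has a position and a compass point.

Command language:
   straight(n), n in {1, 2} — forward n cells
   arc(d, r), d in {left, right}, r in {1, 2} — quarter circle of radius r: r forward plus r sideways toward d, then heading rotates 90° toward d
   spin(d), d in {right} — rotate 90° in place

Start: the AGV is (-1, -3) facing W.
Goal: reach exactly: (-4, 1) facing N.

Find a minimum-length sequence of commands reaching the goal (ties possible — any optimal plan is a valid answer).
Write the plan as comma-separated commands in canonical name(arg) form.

straight(1), arc(right, 2), straight(2)

start: (-1, -3) facing W
1. straight(1) → (-2, -3) facing W
2. arc(right, 2) → (-4, -1) facing N
3. straight(2) → (-4, 1) facing N
minimal: 3 command(s), checked below 3.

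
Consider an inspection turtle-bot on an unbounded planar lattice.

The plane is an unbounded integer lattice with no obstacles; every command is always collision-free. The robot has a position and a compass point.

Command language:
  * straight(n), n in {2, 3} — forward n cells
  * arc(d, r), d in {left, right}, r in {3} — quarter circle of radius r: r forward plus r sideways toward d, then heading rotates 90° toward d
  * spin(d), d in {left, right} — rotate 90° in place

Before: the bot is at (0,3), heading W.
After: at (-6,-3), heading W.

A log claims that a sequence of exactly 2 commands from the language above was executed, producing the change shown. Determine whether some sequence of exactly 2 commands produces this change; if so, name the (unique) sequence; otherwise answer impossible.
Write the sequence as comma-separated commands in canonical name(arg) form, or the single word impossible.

key: heading stays W — rotations cancel among the 2 commands
initial: at (0,3), heading W
1. arc(left, 3) → at (-3,0), heading S
2. arc(right, 3) → at (-6,-3), heading W
all 36 alternatives checked — unique.

arc(left, 3), arc(right, 3)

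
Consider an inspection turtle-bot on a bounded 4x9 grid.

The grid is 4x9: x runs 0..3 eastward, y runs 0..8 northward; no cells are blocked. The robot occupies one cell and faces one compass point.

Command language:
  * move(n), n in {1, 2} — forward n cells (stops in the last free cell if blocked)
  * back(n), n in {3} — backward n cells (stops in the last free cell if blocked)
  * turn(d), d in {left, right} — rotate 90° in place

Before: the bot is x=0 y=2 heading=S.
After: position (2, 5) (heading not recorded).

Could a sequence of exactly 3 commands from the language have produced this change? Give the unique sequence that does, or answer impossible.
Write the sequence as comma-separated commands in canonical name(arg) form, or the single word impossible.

key: order matters: swapping back(3) and move(2) lands elsewhere
t0: x=0 y=2 heading=S
1. back(3) → x=0 y=5 heading=S
2. turn(left) → x=0 y=5 heading=E
3. move(2) → x=2 y=5 heading=E
no other 3-command option fits: unique.

back(3), turn(left), move(2)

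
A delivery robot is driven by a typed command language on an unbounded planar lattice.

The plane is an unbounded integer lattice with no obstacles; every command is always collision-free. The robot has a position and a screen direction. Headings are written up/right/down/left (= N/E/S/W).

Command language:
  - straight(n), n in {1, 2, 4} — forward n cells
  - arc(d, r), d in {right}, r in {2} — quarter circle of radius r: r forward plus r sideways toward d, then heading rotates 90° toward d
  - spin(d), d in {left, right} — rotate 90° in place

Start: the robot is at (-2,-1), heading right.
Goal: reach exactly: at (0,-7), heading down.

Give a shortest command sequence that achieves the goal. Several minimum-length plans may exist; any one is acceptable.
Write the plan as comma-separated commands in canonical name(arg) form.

arc(right, 2), straight(4)

begin: at (-2,-1), heading right
step 1 (arc(right, 2)): at (0,-3), heading down
step 2 (straight(4)): at (0,-7), heading down
nothing shorter than 2 reaches the goal.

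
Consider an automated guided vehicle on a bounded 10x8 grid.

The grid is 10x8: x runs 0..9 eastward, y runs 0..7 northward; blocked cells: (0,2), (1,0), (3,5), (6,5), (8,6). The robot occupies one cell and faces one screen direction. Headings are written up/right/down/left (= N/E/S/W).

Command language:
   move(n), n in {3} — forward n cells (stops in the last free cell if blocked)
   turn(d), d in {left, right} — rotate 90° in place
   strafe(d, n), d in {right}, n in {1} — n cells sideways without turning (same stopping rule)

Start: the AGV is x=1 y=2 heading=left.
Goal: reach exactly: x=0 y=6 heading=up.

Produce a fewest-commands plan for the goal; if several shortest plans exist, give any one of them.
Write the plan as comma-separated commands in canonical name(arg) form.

start: x=1 y=2 heading=left
1. strafe(right, 1) → x=1 y=3 heading=left
2. move(3) → x=0 y=3 heading=left
3. turn(right) → x=0 y=3 heading=up
4. move(3) → x=0 y=6 heading=up
nothing shorter than 4 reaches the goal.

strafe(right, 1), move(3), turn(right), move(3)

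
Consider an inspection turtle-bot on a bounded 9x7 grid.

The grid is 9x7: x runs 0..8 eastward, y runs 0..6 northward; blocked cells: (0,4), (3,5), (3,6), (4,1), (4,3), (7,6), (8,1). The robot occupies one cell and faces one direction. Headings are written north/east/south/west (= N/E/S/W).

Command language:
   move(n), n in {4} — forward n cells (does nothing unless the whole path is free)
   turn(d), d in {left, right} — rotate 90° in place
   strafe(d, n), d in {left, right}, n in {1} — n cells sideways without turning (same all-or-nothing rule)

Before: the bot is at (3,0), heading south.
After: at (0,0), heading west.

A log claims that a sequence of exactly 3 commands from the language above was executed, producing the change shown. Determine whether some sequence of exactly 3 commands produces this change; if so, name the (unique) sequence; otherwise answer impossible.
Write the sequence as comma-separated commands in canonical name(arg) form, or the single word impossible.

strafe(left, 1), turn(right), move(4)

key: cell and facing (now W) both changed — the 3 commands mix motion and turning
initial: at (3,0), heading south
t=1 strafe(left, 1) ⇒ at (4,0), heading south
t=2 turn(right) ⇒ at (4,0), heading west
t=3 move(4) ⇒ at (0,0), heading west
no rival 3-sequence matches.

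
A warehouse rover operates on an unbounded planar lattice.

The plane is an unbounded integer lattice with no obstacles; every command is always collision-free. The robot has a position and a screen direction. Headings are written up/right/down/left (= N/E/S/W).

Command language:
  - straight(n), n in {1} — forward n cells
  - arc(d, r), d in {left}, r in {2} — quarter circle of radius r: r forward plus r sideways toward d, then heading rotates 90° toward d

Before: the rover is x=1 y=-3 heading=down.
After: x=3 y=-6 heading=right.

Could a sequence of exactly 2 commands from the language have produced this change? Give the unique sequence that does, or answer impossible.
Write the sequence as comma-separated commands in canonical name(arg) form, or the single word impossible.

straight(1), arc(left, 2)

key: running arc(left, 2) before straight(1) would end elsewhere — order is forced
start: x=1 y=-3 heading=down
1. straight(1) → x=1 y=-4 heading=down
2. arc(left, 2) → x=3 y=-6 heading=right
no rival 2-sequence matches.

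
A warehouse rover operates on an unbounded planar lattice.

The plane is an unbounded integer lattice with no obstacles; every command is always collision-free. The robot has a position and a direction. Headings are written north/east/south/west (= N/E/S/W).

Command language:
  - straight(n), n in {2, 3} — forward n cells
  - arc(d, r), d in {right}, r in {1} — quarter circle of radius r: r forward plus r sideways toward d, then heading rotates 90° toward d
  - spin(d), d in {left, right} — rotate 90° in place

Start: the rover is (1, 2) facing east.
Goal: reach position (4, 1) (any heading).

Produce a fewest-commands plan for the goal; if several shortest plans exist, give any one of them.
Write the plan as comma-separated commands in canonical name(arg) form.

initial: (1, 2) facing east
[1] after straight(2): (3, 2) facing east
[2] after arc(right, 1): (4, 1) facing south
shorter routes all fall short; 2 is best.

straight(2), arc(right, 1)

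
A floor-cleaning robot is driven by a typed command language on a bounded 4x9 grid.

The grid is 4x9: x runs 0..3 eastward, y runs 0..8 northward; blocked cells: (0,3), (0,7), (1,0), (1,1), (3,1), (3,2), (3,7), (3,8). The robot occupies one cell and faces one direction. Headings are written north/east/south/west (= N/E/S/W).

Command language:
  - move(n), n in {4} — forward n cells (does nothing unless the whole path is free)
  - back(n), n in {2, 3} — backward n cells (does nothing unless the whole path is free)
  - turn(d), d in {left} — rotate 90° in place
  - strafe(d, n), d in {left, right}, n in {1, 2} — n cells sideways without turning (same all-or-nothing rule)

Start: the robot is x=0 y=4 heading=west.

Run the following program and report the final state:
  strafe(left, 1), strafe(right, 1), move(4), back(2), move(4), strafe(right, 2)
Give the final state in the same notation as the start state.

x=2 y=7 heading=west

start: x=0 y=4 heading=west
t=1 strafe(left, 1) ⇒ x=0 y=4 heading=west
t=2 strafe(right, 1) ⇒ x=0 y=5 heading=west
t=3 move(4) ⇒ x=0 y=5 heading=west
t=4 back(2) ⇒ x=2 y=5 heading=west
t=5 move(4) ⇒ x=2 y=5 heading=west
t=6 strafe(right, 2) ⇒ x=2 y=7 heading=west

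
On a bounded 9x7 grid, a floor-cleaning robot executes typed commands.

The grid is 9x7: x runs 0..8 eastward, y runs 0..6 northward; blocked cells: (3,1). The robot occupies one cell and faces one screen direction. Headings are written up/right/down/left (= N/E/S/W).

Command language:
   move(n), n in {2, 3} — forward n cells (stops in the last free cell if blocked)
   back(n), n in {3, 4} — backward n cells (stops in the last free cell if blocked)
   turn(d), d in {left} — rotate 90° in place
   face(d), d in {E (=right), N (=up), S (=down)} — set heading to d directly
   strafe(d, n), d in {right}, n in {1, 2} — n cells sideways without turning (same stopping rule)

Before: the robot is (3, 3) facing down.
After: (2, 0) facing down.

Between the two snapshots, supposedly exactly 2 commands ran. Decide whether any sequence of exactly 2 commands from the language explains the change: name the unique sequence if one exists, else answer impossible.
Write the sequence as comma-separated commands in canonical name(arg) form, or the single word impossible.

strafe(right, 1), move(3)

key: heading stays S — no command in the sequence turns
initial: (3, 3) facing down
t=1 strafe(right, 1) ⇒ (2, 3) facing down
t=2 move(3) ⇒ (2, 0) facing down
all 100 alternatives checked — unique.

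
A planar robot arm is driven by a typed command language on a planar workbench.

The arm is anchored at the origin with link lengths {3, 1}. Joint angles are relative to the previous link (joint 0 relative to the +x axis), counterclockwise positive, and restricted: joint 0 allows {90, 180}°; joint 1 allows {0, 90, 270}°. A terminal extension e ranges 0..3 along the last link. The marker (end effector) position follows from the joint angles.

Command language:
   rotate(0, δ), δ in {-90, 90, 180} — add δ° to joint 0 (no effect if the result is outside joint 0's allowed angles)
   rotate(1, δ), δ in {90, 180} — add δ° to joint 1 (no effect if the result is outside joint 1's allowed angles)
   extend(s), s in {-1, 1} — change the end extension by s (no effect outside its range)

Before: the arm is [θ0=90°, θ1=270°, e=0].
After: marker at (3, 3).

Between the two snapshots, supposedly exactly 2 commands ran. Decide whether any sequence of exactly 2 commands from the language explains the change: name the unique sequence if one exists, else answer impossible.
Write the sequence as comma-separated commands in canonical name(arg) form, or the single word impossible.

extend(1), extend(1)

from: [θ0=90°, θ1=270°, e=0]
[1] after extend(1): [θ0=90°, θ1=270°, e=1]
[2] after extend(1): [θ0=90°, θ1=270°, e=2]
no rival 2-sequence matches.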